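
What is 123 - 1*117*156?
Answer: -18129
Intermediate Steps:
123 - 1*117*156 = 123 - 117*156 = 123 - 18252 = -18129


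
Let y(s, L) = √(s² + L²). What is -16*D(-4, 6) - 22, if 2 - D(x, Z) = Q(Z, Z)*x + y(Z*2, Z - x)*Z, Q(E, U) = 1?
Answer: -118 + 192*√61 ≈ 1381.6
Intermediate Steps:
y(s, L) = √(L² + s²)
D(x, Z) = 2 - x - Z*√((Z - x)² + 4*Z²) (D(x, Z) = 2 - (1*x + √((Z - x)² + (Z*2)²)*Z) = 2 - (x + √((Z - x)² + (2*Z)²)*Z) = 2 - (x + √((Z - x)² + 4*Z²)*Z) = 2 - (x + Z*√((Z - x)² + 4*Z²)) = 2 + (-x - Z*√((Z - x)² + 4*Z²)) = 2 - x - Z*√((Z - x)² + 4*Z²))
-16*D(-4, 6) - 22 = -16*(2 - 1*(-4) - 1*6*√((6 - 1*(-4))² + 4*6²)) - 22 = -16*(2 + 4 - 1*6*√((6 + 4)² + 4*36)) - 22 = -16*(2 + 4 - 1*6*√(10² + 144)) - 22 = -16*(2 + 4 - 1*6*√(100 + 144)) - 22 = -16*(2 + 4 - 1*6*√244) - 22 = -16*(2 + 4 - 1*6*2*√61) - 22 = -16*(2 + 4 - 12*√61) - 22 = -16*(6 - 12*√61) - 22 = (-96 + 192*√61) - 22 = -118 + 192*√61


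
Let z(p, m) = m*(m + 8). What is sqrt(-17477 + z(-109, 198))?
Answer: sqrt(23311) ≈ 152.68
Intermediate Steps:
z(p, m) = m*(8 + m)
sqrt(-17477 + z(-109, 198)) = sqrt(-17477 + 198*(8 + 198)) = sqrt(-17477 + 198*206) = sqrt(-17477 + 40788) = sqrt(23311)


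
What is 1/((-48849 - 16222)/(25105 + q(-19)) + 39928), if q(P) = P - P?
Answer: 25105/1002327369 ≈ 2.5047e-5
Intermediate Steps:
q(P) = 0
1/((-48849 - 16222)/(25105 + q(-19)) + 39928) = 1/((-48849 - 16222)/(25105 + 0) + 39928) = 1/(-65071/25105 + 39928) = 1/(1002327369/25105) = 25105/1002327369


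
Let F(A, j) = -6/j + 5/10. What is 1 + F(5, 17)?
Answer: 39/34 ≈ 1.1471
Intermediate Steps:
F(A, j) = 1/2 - 6/j (F(A, j) = -6/j + 5*(1/10) = -6/j + 1/2 = 1/2 - 6/j)
1 + F(5, 17) = 1 + (1/2)*(-12 + 17)/17 = 1 + (1/2)*(1/17)*5 = 1 + 5/34 = 39/34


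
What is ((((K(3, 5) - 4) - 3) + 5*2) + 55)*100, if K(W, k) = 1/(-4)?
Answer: 5775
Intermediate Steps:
K(W, k) = -¼
((((K(3, 5) - 4) - 3) + 5*2) + 55)*100 = ((((-¼ - 4) - 3) + 5*2) + 55)*100 = (((-17/4 - 3) + 10) + 55)*100 = ((-29/4 + 10) + 55)*100 = (11/4 + 55)*100 = (231/4)*100 = 5775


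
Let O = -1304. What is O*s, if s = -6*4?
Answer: 31296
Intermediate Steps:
s = -24
O*s = -1304*(-24) = 31296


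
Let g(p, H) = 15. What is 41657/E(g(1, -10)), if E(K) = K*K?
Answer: 41657/225 ≈ 185.14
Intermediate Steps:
E(K) = K²
41657/E(g(1, -10)) = 41657/(15²) = 41657/225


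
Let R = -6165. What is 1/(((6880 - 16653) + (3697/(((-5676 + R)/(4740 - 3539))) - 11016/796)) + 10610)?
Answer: 2356359/1056083066 ≈ 0.0022312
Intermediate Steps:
1/(((6880 - 16653) + (3697/(((-5676 + R)/(4740 - 3539))) - 11016/796)) + 10610) = 1/(((6880 - 16653) + (3697/(((-5676 - 6165)/(4740 - 3539))) - 11016/796)) + 10610) = 1/((-9773 + (3697/((-11841/1201)) - 11016*1/796)) + 10610) = 1/((-9773 + (3697/((-11841*1/1201)) - 2754/199)) + 10610) = 1/((-9773 + (3697/(-11841/1201) - 2754/199)) + 10610) = 1/((-9773 + (3697*(-1201/11841) - 2754/199)) + 10610) = 1/((-9773 + (-4440097/11841 - 2754/199)) + 10610) = 1/((-9773 - 916189417/2356359) + 10610) = 1/(-23944885924/2356359 + 10610) = 1/(1056083066/2356359) = 2356359/1056083066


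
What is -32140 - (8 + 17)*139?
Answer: -35615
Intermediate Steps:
-32140 - (8 + 17)*139 = -32140 - 25*139 = -32140 - 1*3475 = -32140 - 3475 = -35615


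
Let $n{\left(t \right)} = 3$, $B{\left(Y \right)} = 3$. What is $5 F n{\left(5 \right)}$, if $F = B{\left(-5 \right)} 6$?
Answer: $270$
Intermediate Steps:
$F = 18$ ($F = 3 \cdot 6 = 18$)
$5 F n{\left(5 \right)} = 5 \cdot 18 \cdot 3 = 90 \cdot 3 = 270$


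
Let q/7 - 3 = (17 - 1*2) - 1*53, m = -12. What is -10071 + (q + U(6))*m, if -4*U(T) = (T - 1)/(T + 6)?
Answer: -28519/4 ≈ -7129.8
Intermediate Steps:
q = -245 (q = 21 + 7*((17 - 1*2) - 1*53) = 21 + 7*((17 - 2) - 53) = 21 + 7*(15 - 53) = 21 + 7*(-38) = 21 - 266 = -245)
U(T) = -(-1 + T)/(4*(6 + T)) (U(T) = -(T - 1)/(4*(T + 6)) = -(-1 + T)/(4*(6 + T)))
-10071 + (q + U(6))*m = -10071 + (-245 + (1 - 1*6)/(4*(6 + 6)))*(-12) = -10071 + (-245 + (1/4)*(1 - 6)/12)*(-12) = -10071 + (-245 + (1/4)*(1/12)*(-5))*(-12) = -10071 + (-245 - 5/48)*(-12) = -10071 - 11765/48*(-12) = -10071 + 11765/4 = -28519/4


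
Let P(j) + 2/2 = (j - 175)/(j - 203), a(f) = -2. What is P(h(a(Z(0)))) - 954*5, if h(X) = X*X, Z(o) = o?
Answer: -949258/199 ≈ -4770.1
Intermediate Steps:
h(X) = X²
P(j) = -1 + (-175 + j)/(-203 + j) (P(j) = -1 + (j - 175)/(j - 203) = -1 + (-175 + j)/(-203 + j))
P(h(a(Z(0)))) - 954*5 = 28/(-203 + (-2)²) - 954*5 = 28/(-203 + 4) - 4770 = 28/(-199) - 4770 = 28*(-1/199) - 4770 = -28/199 - 4770 = -949258/199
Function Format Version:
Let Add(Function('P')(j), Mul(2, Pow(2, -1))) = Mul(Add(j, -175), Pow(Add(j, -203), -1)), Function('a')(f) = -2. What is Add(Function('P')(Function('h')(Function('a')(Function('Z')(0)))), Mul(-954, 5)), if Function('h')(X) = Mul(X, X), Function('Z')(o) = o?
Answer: Rational(-949258, 199) ≈ -4770.1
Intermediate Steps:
Function('h')(X) = Pow(X, 2)
Function('P')(j) = Add(-1, Mul(Pow(Add(-203, j), -1), Add(-175, j))) (Function('P')(j) = Add(-1, Mul(Add(j, -175), Pow(Add(j, -203), -1))) = Add(-1, Mul(Add(-175, j), Pow(Add(-203, j), -1))) = Add(-1, Mul(Pow(Add(-203, j), -1), Add(-175, j))))
Add(Function('P')(Function('h')(Function('a')(Function('Z')(0)))), Mul(-954, 5)) = Add(Mul(28, Pow(Add(-203, Pow(-2, 2)), -1)), Mul(-954, 5)) = Add(Mul(28, Pow(Add(-203, 4), -1)), -4770) = Add(Mul(28, Pow(-199, -1)), -4770) = Add(Mul(28, Rational(-1, 199)), -4770) = Add(Rational(-28, 199), -4770) = Rational(-949258, 199)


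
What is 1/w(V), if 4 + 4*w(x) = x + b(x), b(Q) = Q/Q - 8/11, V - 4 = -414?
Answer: -44/4551 ≈ -0.0096682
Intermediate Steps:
V = -410 (V = 4 - 414 = -410)
b(Q) = 3/11 (b(Q) = 1 - 8*1/11 = 1 - 8/11 = 3/11)
w(x) = -41/44 + x/4 (w(x) = -1 + (x + 3/11)/4 = -1 + (3/11 + x)/4 = -1 + (3/44 + x/4) = -41/44 + x/4)
1/w(V) = 1/(-41/44 + (¼)*(-410)) = 1/(-41/44 - 205/2) = 1/(-4551/44) = -44/4551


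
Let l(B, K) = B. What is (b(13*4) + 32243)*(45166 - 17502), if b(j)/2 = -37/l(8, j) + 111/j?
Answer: 891832564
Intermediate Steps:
b(j) = -37/4 + 222/j (b(j) = 2*(-37/8 + 111/j) = -37/4 + 222/j)
(b(13*4) + 32243)*(45166 - 17502) = ((-37/4 + 222/((13*4))) + 32243)*(45166 - 17502) = ((-37/4 + 222/52) + 32243)*27664 = ((-37/4 + 222*(1/52)) + 32243)*27664 = ((-37/4 + 111/26) + 32243)*27664 = (-259/52 + 32243)*27664 = (1676377/52)*27664 = 891832564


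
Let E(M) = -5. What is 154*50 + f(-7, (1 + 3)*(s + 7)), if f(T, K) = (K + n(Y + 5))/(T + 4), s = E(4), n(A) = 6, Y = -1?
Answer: 23086/3 ≈ 7695.3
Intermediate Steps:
s = -5
f(T, K) = (6 + K)/(4 + T) (f(T, K) = (K + 6)/(T + 4) = (6 + K)/(4 + T))
154*50 + f(-7, (1 + 3)*(s + 7)) = 154*50 + (6 + (1 + 3)*(-5 + 7))/(4 - 7) = 7700 + (6 + 4*2)/(-3) = 7700 - (6 + 8)/3 = 7700 - ⅓*14 = 7700 - 14/3 = 23086/3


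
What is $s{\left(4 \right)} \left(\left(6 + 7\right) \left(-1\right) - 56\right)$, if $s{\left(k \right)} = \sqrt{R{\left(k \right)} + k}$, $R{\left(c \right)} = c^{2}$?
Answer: $- 138 \sqrt{5} \approx -308.58$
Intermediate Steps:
$s{\left(k \right)} = \sqrt{k + k^{2}}$ ($s{\left(k \right)} = \sqrt{k^{2} + k} = \sqrt{k + k^{2}}$)
$s{\left(4 \right)} \left(\left(6 + 7\right) \left(-1\right) - 56\right) = \sqrt{4 \left(1 + 4\right)} \left(\left(6 + 7\right) \left(-1\right) - 56\right) = \sqrt{4 \cdot 5} \left(13 \left(-1\right) - 56\right) = \sqrt{20} \left(-13 - 56\right) = 2 \sqrt{5} \left(-69\right) = - 138 \sqrt{5}$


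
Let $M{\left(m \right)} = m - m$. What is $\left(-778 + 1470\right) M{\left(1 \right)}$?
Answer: $0$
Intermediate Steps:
$M{\left(m \right)} = 0$
$\left(-778 + 1470\right) M{\left(1 \right)} = \left(-778 + 1470\right) 0 = 692 \cdot 0 = 0$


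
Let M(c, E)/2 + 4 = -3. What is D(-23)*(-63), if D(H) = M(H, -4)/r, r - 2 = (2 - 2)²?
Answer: 441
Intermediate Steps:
M(c, E) = -14 (M(c, E) = -8 + 2*(-3) = -8 - 6 = -14)
r = 2 (r = 2 + (2 - 2)² = 2 + 0² = 2 + 0 = 2)
D(H) = -7 (D(H) = -14/2 = -14*½ = -7)
D(-23)*(-63) = -7*(-63) = 441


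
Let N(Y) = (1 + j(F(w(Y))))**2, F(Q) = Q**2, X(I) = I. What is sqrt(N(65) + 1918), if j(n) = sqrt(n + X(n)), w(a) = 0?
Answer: sqrt(1919) ≈ 43.806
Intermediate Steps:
j(n) = sqrt(2)*sqrt(n) (j(n) = sqrt(n + n) = sqrt(2*n) = sqrt(2)*sqrt(n))
N(Y) = 1 (N(Y) = (1 + sqrt(2)*sqrt(0**2))**2 = (1 + sqrt(2)*sqrt(0))**2 = (1 + sqrt(2)*0)**2 = (1 + 0)**2 = 1**2 = 1)
sqrt(N(65) + 1918) = sqrt(1 + 1918) = sqrt(1919)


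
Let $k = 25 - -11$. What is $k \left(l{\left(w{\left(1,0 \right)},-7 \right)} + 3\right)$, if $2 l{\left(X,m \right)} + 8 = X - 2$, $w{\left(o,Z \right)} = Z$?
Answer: $-72$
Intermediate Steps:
$l{\left(X,m \right)} = -5 + \frac{X}{2}$ ($l{\left(X,m \right)} = -4 + \frac{X - 2}{2} = -4 + \frac{-2 + X}{2} = -4 + \left(-1 + \frac{X}{2}\right) = -5 + \frac{X}{2}$)
$k = 36$ ($k = 25 + 11 = 36$)
$k \left(l{\left(w{\left(1,0 \right)},-7 \right)} + 3\right) = 36 \left(\left(-5 + \frac{1}{2} \cdot 0\right) + 3\right) = 36 \left(\left(-5 + 0\right) + 3\right) = 36 \left(-5 + 3\right) = 36 \left(-2\right) = -72$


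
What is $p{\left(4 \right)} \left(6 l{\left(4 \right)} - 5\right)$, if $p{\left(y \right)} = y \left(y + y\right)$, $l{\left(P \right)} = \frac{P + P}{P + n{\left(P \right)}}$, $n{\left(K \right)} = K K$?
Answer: $- \frac{416}{5} \approx -83.2$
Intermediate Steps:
$n{\left(K \right)} = K^{2}$
$l{\left(P \right)} = \frac{2 P}{P + P^{2}}$ ($l{\left(P \right)} = \frac{P + P}{P + P^{2}} = \frac{2 P}{P + P^{2}}$)
$p{\left(y \right)} = 2 y^{2}$ ($p{\left(y \right)} = y 2 y = 2 y^{2}$)
$p{\left(4 \right)} \left(6 l{\left(4 \right)} - 5\right) = 2 \cdot 4^{2} \left(6 \frac{2}{1 + 4} - 5\right) = 2 \cdot 16 \left(6 \cdot \frac{2}{5} - 5\right) = 32 \left(6 \cdot 2 \cdot \frac{1}{5} - 5\right) = 32 \left(6 \cdot \frac{2}{5} - 5\right) = 32 \left(\frac{12}{5} - 5\right) = 32 \left(- \frac{13}{5}\right) = - \frac{416}{5}$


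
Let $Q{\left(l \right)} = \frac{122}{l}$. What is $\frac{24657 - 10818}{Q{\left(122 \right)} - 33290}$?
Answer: $- \frac{13839}{33289} \approx -0.41572$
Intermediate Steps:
$\frac{24657 - 10818}{Q{\left(122 \right)} - 33290} = \frac{24657 - 10818}{\frac{122}{122} - 33290} = \frac{13839}{122 \cdot \frac{1}{122} - 33290} = \frac{13839}{1 - 33290} = \frac{13839}{-33289} = 13839 \left(- \frac{1}{33289}\right) = - \frac{13839}{33289}$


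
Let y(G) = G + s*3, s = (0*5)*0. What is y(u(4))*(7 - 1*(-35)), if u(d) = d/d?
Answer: 42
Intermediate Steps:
s = 0 (s = 0*0 = 0)
u(d) = 1
y(G) = G (y(G) = G + 0*3 = G + 0 = G)
y(u(4))*(7 - 1*(-35)) = 1*(7 - 1*(-35)) = 1*(7 + 35) = 1*42 = 42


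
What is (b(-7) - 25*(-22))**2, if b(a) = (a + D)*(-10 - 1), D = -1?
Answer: 407044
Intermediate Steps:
b(a) = 11 - 11*a (b(a) = (a - 1)*(-10 - 1) = (-1 + a)*(-11) = 11 - 11*a)
(b(-7) - 25*(-22))**2 = ((11 - 11*(-7)) - 25*(-22))**2 = ((11 + 77) + 550)**2 = (88 + 550)**2 = 638**2 = 407044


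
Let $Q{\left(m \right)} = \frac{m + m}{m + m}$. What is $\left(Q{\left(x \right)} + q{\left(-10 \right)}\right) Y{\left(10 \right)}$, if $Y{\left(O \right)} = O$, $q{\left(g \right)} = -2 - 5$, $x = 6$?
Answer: $-60$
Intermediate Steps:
$Q{\left(m \right)} = 1$ ($Q{\left(m \right)} = \frac{2 m}{2 m} = 2 m \frac{1}{2 m} = 1$)
$q{\left(g \right)} = -7$
$\left(Q{\left(x \right)} + q{\left(-10 \right)}\right) Y{\left(10 \right)} = \left(1 - 7\right) 10 = \left(-6\right) 10 = -60$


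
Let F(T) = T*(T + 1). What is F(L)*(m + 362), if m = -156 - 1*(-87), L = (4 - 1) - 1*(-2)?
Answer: 8790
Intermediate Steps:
L = 5 (L = 3 + 2 = 5)
m = -69 (m = -156 + 87 = -69)
F(T) = T*(1 + T)
F(L)*(m + 362) = (5*(1 + 5))*(-69 + 362) = (5*6)*293 = 30*293 = 8790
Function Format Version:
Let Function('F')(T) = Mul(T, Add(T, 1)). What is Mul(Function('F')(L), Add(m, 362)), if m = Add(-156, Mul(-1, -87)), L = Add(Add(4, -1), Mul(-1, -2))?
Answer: 8790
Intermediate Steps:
L = 5 (L = Add(3, 2) = 5)
m = -69 (m = Add(-156, 87) = -69)
Function('F')(T) = Mul(T, Add(1, T))
Mul(Function('F')(L), Add(m, 362)) = Mul(Mul(5, Add(1, 5)), Add(-69, 362)) = Mul(Mul(5, 6), 293) = Mul(30, 293) = 8790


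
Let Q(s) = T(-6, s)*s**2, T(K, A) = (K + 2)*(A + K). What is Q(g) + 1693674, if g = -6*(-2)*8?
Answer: -1624086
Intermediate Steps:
T(K, A) = (2 + K)*(A + K)
g = 96 (g = 12*8 = 96)
Q(s) = s**2*(24 - 4*s) (Q(s) = ((-6)**2 + 2*s + 2*(-6) + s*(-6))*s**2 = (36 + 2*s - 12 - 6*s)*s**2 = (24 - 4*s)*s**2 = s**2*(24 - 4*s))
Q(g) + 1693674 = 4*96**2*(6 - 1*96) + 1693674 = 4*9216*(6 - 96) + 1693674 = 4*9216*(-90) + 1693674 = -3317760 + 1693674 = -1624086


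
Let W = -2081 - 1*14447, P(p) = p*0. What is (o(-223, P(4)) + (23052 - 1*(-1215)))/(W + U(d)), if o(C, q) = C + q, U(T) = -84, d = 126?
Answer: -6011/4153 ≈ -1.4474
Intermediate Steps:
P(p) = 0
W = -16528 (W = -2081 - 14447 = -16528)
(o(-223, P(4)) + (23052 - 1*(-1215)))/(W + U(d)) = ((-223 + 0) + (23052 - 1*(-1215)))/(-16528 - 84) = (-223 + (23052 + 1215))/(-16612) = (-223 + 24267)*(-1/16612) = 24044*(-1/16612) = -6011/4153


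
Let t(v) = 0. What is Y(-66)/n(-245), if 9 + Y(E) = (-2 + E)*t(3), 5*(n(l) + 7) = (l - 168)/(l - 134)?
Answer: 1895/1428 ≈ 1.3270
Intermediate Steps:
n(l) = -7 + (-168 + l)/(5*(-134 + l)) (n(l) = -7 + ((l - 168)/(l - 134))/5 = -7 + ((-168 + l)/(-134 + l))/5 = -7 + (-168 + l)/(5*(-134 + l)))
Y(E) = -9 (Y(E) = -9 + (-2 + E)*0 = -9 + 0 = -9)
Y(-66)/n(-245) = -9*5*(-134 - 245)/(34*(133 - 1*(-245))) = -9*(-1895/(34*(133 + 245))) = -9/((34/5)*(-1/379)*378) = -9/(-12852/1895) = -9*(-1895/12852) = 1895/1428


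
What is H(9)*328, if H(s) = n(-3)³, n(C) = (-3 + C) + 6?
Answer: 0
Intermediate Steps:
n(C) = 3 + C
H(s) = 0 (H(s) = (3 - 3)³ = 0³ = 0)
H(9)*328 = 0*328 = 0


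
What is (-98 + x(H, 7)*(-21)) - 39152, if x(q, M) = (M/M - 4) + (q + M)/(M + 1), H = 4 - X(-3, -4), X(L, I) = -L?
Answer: -39208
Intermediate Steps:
H = 1 (H = 4 - (-1)*(-3) = 4 - 1*3 = 4 - 3 = 1)
x(q, M) = -3 + (M + q)/(1 + M) (x(q, M) = (1 - 4) + (M + q)/(1 + M) = -3 + (M + q)/(1 + M))
(-98 + x(H, 7)*(-21)) - 39152 = (-98 + ((-3 + 1 - 2*7)/(1 + 7))*(-21)) - 39152 = (-98 + ((-3 + 1 - 14)/8)*(-21)) - 39152 = (-98 + ((⅛)*(-16))*(-21)) - 39152 = (-98 - 2*(-21)) - 39152 = (-98 + 42) - 39152 = -56 - 39152 = -39208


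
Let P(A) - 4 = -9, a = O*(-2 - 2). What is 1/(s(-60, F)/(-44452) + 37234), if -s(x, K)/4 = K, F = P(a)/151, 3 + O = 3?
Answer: 1678063/62480997737 ≈ 2.6857e-5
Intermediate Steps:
O = 0 (O = -3 + 3 = 0)
a = 0 (a = 0*(-2 - 2) = 0*(-4) = 0)
P(A) = -5 (P(A) = 4 - 9 = -5)
F = -5/151 ≈ -0.033113
s(x, K) = -4*K
1/(s(-60, F)/(-44452) + 37234) = 1/(-4*(-5/151)/(-44452) + 37234) = 1/((20/151)*(-1/44452) + 37234) = 1/(-5/1678063 + 37234) = 1/(62480997737/1678063) = 1678063/62480997737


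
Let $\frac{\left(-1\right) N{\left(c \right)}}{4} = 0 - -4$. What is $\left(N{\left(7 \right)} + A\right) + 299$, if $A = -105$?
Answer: $178$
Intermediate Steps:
$N{\left(c \right)} = -16$ ($N{\left(c \right)} = - 4 \left(0 - -4\right) = - 4 \left(0 + 4\right) = \left(-4\right) 4 = -16$)
$\left(N{\left(7 \right)} + A\right) + 299 = \left(-16 - 105\right) + 299 = -121 + 299 = 178$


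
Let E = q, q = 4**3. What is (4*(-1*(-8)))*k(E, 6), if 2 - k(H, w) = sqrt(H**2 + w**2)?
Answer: 64 - 64*sqrt(1033) ≈ -1993.0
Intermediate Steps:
q = 64
E = 64
k(H, w) = 2 - sqrt(H**2 + w**2)
(4*(-1*(-8)))*k(E, 6) = (4*(-1*(-8)))*(2 - sqrt(64**2 + 6**2)) = (4*8)*(2 - sqrt(4096 + 36)) = 32*(2 - sqrt(4132)) = 32*(2 - 2*sqrt(1033)) = 64 - 64*sqrt(1033)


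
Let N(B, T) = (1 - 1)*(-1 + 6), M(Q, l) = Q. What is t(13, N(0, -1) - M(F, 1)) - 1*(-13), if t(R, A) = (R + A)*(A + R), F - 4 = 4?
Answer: 38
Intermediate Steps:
F = 8 (F = 4 + 4 = 8)
N(B, T) = 0 (N(B, T) = 0*5 = 0)
t(R, A) = (A + R)² (t(R, A) = (A + R)*(A + R) = (A + R)²)
t(13, N(0, -1) - M(F, 1)) - 1*(-13) = ((0 - 1*8) + 13)² - 1*(-13) = ((0 - 8) + 13)² + 13 = (-8 + 13)² + 13 = 5² + 13 = 25 + 13 = 38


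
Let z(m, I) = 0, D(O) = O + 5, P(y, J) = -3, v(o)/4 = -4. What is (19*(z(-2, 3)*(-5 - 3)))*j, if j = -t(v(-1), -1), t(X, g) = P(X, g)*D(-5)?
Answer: 0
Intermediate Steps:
v(o) = -16 (v(o) = 4*(-4) = -16)
D(O) = 5 + O
t(X, g) = 0 (t(X, g) = -3*(5 - 5) = -3*0 = 0)
j = 0 (j = -1*0 = 0)
(19*(z(-2, 3)*(-5 - 3)))*j = (19*(0*(-5 - 3)))*0 = (19*(0*(-8)))*0 = (19*0)*0 = 0*0 = 0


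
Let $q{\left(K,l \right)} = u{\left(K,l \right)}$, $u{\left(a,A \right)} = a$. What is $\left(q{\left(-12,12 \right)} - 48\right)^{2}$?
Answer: $3600$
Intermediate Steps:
$q{\left(K,l \right)} = K$
$\left(q{\left(-12,12 \right)} - 48\right)^{2} = \left(-12 - 48\right)^{2} = \left(-60\right)^{2} = 3600$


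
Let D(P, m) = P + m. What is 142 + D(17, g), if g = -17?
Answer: 142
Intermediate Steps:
142 + D(17, g) = 142 + (17 - 17) = 142 + 0 = 142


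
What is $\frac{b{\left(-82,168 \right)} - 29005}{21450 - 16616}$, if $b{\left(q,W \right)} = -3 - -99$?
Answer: $- \frac{28909}{4834} \approx -5.9803$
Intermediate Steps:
$b{\left(q,W \right)} = 96$ ($b{\left(q,W \right)} = -3 + 99 = 96$)
$\frac{b{\left(-82,168 \right)} - 29005}{21450 - 16616} = \frac{96 - 29005}{21450 - 16616} = - \frac{28909}{4834}$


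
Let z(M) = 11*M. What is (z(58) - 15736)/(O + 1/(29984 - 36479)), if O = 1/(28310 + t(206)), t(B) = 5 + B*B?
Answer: 3468974947005/32128 ≈ 1.0797e+8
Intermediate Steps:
t(B) = 5 + B²
O = 1/70751 (O = 1/(28310 + (5 + 206²)) = 1/(28310 + (5 + 42436)) = 1/(28310 + 42441) = 1/70751 ≈ 1.4134e-5)
(z(58) - 15736)/(O + 1/(29984 - 36479)) = (11*58 - 15736)/(1/70751 + 1/(29984 - 36479)) = (638 - 15736)/(1/70751 + 1/(-6495)) = -15098/(1/70751 - 1/6495) = -15098/(-64256/459527745) = -15098*(-459527745/64256) = 3468974947005/32128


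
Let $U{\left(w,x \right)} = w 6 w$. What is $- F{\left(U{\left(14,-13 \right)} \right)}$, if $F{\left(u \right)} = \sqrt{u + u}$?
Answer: $- 28 \sqrt{3} \approx -48.497$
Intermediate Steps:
$U{\left(w,x \right)} = 6 w^{2}$ ($U{\left(w,x \right)} = 6 w w = 6 w^{2}$)
$F{\left(u \right)} = \sqrt{2} \sqrt{u}$ ($F{\left(u \right)} = \sqrt{2 u} = \sqrt{2} \sqrt{u}$)
$- F{\left(U{\left(14,-13 \right)} \right)} = - \sqrt{2} \sqrt{6 \cdot 14^{2}} = - \sqrt{2} \sqrt{6 \cdot 196} = - \sqrt{2} \sqrt{1176} = - \sqrt{2} \cdot 14 \sqrt{6} = - 28 \sqrt{3}$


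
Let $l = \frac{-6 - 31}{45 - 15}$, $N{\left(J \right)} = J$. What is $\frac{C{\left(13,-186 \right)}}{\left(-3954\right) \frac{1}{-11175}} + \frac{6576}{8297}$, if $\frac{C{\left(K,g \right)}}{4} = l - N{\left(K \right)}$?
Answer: $- \frac{2626399403}{16403169} \approx -160.12$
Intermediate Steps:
$l = - \frac{37}{30} \approx -1.2333$
$C{\left(K,g \right)} = - \frac{74}{15} - 4 K$ ($C{\left(K,g \right)} = 4 \left(- \frac{37}{30} - K\right) = - \frac{74}{15} - 4 K$)
$\frac{C{\left(13,-186 \right)}}{\left(-3954\right) \frac{1}{-11175}} + \frac{6576}{8297} = \frac{- \frac{74}{15} - 52}{\left(-3954\right) \frac{1}{-11175}} + \frac{6576}{8297} = \frac{- \frac{74}{15} - 52}{\left(-3954\right) \left(- \frac{1}{11175}\right)} + 6576 \cdot \frac{1}{8297} = - \frac{854}{15 \cdot \frac{1318}{3725}} + \frac{6576}{8297} = \left(- \frac{854}{15}\right) \frac{3725}{1318} + \frac{6576}{8297} = - \frac{318115}{1977} + \frac{6576}{8297} = - \frac{2626399403}{16403169}$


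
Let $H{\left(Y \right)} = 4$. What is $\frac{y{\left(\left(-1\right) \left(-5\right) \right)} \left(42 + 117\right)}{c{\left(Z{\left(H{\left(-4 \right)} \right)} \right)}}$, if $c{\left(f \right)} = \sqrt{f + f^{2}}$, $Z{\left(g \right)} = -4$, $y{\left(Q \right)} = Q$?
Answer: $\frac{265 \sqrt{3}}{2} \approx 229.5$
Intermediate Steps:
$\frac{y{\left(\left(-1\right) \left(-5\right) \right)} \left(42 + 117\right)}{c{\left(Z{\left(H{\left(-4 \right)} \right)} \right)}} = \frac{\left(-1\right) \left(-5\right) \left(42 + 117\right)}{\sqrt{- 4 \left(1 - 4\right)}} = \frac{5 \cdot 159}{\sqrt{\left(-4\right) \left(-3\right)}} = \frac{795}{\sqrt{12}} = \frac{795}{2 \sqrt{3}} = 795 \frac{\sqrt{3}}{6} = \frac{265 \sqrt{3}}{2}$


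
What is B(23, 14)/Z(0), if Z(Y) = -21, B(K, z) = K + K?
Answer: -46/21 ≈ -2.1905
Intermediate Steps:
B(K, z) = 2*K
B(23, 14)/Z(0) = (2*23)/(-21) = 46*(-1/21) = -46/21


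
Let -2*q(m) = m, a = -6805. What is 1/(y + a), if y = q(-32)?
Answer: -1/6789 ≈ -0.00014730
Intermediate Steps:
q(m) = -m/2
y = 16 (y = -½*(-32) = 16)
1/(y + a) = 1/(16 - 6805) = 1/(-6789) = -1/6789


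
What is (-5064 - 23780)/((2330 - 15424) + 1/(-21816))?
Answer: 629260704/285658705 ≈ 2.2028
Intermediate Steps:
(-5064 - 23780)/((2330 - 15424) + 1/(-21816)) = -28844/(-13094 - 1/21816) = -28844/(-285658705/21816) = -28844*(-21816/285658705) = 629260704/285658705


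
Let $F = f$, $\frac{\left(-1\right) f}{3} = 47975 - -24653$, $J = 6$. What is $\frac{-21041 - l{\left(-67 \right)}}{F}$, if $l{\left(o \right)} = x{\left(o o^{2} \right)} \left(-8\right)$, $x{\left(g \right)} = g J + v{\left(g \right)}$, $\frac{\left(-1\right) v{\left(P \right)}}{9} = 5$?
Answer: $\frac{14458025}{217884} \approx 66.357$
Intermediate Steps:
$v{\left(P \right)} = -45$ ($v{\left(P \right)} = \left(-9\right) 5 = -45$)
$x{\left(g \right)} = -45 + 6 g$ ($x{\left(g \right)} = g 6 - 45 = 6 g - 45 = -45 + 6 g$)
$l{\left(o \right)} = 360 - 48 o^{3}$ ($l{\left(o \right)} = \left(-45 + 6 o o^{2}\right) \left(-8\right) = \left(-45 + 6 o^{3}\right) \left(-8\right) = 360 - 48 o^{3}$)
$f = -217884$ ($f = - 3 \left(47975 - -24653\right) = - 3 \left(47975 + 24653\right) = \left(-3\right) 72628 = -217884$)
$F = -217884$
$\frac{-21041 - l{\left(-67 \right)}}{F} = \frac{-21041 - \left(360 - 48 \left(-67\right)^{3}\right)}{-217884} = \left(-21041 - \left(360 - -14436624\right)\right) \left(- \frac{1}{217884}\right) = \left(-21041 - \left(360 + 14436624\right)\right) \left(- \frac{1}{217884}\right) = \left(-21041 - 14436984\right) \left(- \frac{1}{217884}\right) = \left(-14458025\right) \left(- \frac{1}{217884}\right) = \frac{14458025}{217884}$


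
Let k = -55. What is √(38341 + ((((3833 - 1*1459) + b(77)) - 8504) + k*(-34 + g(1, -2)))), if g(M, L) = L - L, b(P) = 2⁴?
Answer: √34097 ≈ 184.65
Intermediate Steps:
b(P) = 16
g(M, L) = 0
√(38341 + ((((3833 - 1*1459) + b(77)) - 8504) + k*(-34 + g(1, -2)))) = √(38341 + ((((3833 - 1*1459) + 16) - 8504) - 55*(-34 + 0))) = √(38341 + ((((3833 - 1459) + 16) - 8504) - 55*(-34))) = √(38341 + (((2374 + 16) - 8504) + 1870)) = √(38341 + ((2390 - 8504) + 1870)) = √(38341 + (-6114 + 1870)) = √(38341 - 4244) = √34097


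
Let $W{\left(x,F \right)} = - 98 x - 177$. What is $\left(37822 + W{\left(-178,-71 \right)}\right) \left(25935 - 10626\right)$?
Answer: $843357501$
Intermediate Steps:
$W{\left(x,F \right)} = -177 - 98 x$
$\left(37822 + W{\left(-178,-71 \right)}\right) \left(25935 - 10626\right) = \left(37822 - -17267\right) \left(25935 - 10626\right) = \left(37822 + \left(-177 + 17444\right)\right) 15309 = \left(37822 + 17267\right) 15309 = 55089 \cdot 15309 = 843357501$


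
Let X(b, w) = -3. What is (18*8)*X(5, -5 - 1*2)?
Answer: -432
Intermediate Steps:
(18*8)*X(5, -5 - 1*2) = (18*8)*(-3) = 144*(-3) = -432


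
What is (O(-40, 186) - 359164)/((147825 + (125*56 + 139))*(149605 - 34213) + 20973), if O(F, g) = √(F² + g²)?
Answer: -359164/17881626861 + 2*√9049/17881626861 ≈ -2.0075e-5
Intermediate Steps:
(O(-40, 186) - 359164)/((147825 + (125*56 + 139))*(149605 - 34213) + 20973) = (√((-40)² + 186²) - 359164)/((147825 + (125*56 + 139))*(149605 - 34213) + 20973) = (√(1600 + 34596) - 359164)/((147825 + (7000 + 139))*115392 + 20973) = (√36196 - 359164)/((147825 + 7139)*115392 + 20973) = (2*√9049 - 359164)/(154964*115392 + 20973) = (-359164 + 2*√9049)/(17881605888 + 20973) = (-359164 + 2*√9049)/17881626861 = (-359164 + 2*√9049)*(1/17881626861) = -359164/17881626861 + 2*√9049/17881626861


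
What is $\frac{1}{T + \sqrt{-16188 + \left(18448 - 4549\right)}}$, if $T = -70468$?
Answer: $- \frac{70468}{4965741313} - \frac{i \sqrt{2289}}{4965741313} \approx -1.4191 \cdot 10^{-5} - 9.6347 \cdot 10^{-9} i$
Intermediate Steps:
$\frac{1}{T + \sqrt{-16188 + \left(18448 - 4549\right)}} = \frac{1}{-70468 + \sqrt{-16188 + \left(18448 - 4549\right)}} = \frac{1}{-70468 + \sqrt{-16188 + 13899}} = \frac{1}{-70468 + \sqrt{-2289}} = \frac{1}{-70468 + i \sqrt{2289}}$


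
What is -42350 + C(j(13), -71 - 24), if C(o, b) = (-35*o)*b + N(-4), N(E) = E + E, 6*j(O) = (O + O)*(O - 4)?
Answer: 87317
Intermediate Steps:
j(O) = O*(-4 + O)/3 (j(O) = ((O + O)*(O - 4))/6 = ((2*O)*(-4 + O))/6 = (2*O*(-4 + O))/6 = O*(-4 + O)/3)
N(E) = 2*E
C(o, b) = -8 - 35*b*o (C(o, b) = (-35*o)*b + 2*(-4) = -35*b*o - 8 = -8 - 35*b*o)
-42350 + C(j(13), -71 - 24) = -42350 + (-8 - 35*(-71 - 24)*(⅓)*13*(-4 + 13)) = -42350 + (-8 - 35*(-95)*(⅓)*13*9) = -42350 + (-8 - 35*(-95)*39) = -42350 + (-8 + 129675) = -42350 + 129667 = 87317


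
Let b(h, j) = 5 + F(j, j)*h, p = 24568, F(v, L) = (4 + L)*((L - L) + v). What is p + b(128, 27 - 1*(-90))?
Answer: 1836669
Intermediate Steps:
F(v, L) = v*(4 + L) (F(v, L) = (4 + L)*(0 + v) = (4 + L)*v = v*(4 + L))
b(h, j) = 5 + h*j*(4 + j) (b(h, j) = 5 + (j*(4 + j))*h = 5 + h*j*(4 + j))
p + b(128, 27 - 1*(-90)) = 24568 + (5 + 128*(27 - 1*(-90))*(4 + (27 - 1*(-90)))) = 24568 + (5 + 128*(27 + 90)*(4 + (27 + 90))) = 24568 + (5 + 128*117*(4 + 117)) = 24568 + (5 + 128*117*121) = 24568 + (5 + 1812096) = 24568 + 1812101 = 1836669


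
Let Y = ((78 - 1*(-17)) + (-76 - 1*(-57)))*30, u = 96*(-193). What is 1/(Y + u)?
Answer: -1/16248 ≈ -6.1546e-5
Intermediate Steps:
u = -18528
Y = 2280 (Y = ((78 + 17) + (-76 + 57))*30 = (95 - 19)*30 = 76*30 = 2280)
1/(Y + u) = 1/(2280 - 18528) = 1/(-16248) = -1/16248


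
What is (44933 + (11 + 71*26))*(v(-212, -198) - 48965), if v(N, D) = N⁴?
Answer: 94511784061090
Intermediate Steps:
(44933 + (11 + 71*26))*(v(-212, -198) - 48965) = (44933 + (11 + 71*26))*((-212)⁴ - 48965) = (44933 + (11 + 1846))*(2019963136 - 48965) = (44933 + 1857)*2019914171 = 46790*2019914171 = 94511784061090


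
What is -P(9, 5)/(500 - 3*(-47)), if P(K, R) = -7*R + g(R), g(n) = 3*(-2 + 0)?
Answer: 41/641 ≈ 0.063963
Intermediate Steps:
g(n) = -6 (g(n) = 3*(-2) = -6)
P(K, R) = -6 - 7*R (P(K, R) = -7*R - 6 = -6 - 7*R)
-P(9, 5)/(500 - 3*(-47)) = -(-6 - 7*5)/(500 - 3*(-47)) = -(-6 - 35)/(500 + 141) = -(-41)/641 = -1*(-41/641) = 41/641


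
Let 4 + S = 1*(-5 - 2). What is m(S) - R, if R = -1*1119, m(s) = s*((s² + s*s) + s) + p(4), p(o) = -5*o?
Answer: -1442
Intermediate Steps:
S = -11 (S = -4 + 1*(-5 - 2) = -4 + 1*(-7) = -4 - 7 = -11)
m(s) = -20 + s*(s + 2*s²) (m(s) = s*((s² + s*s) + s) - 5*4 = s*((s² + s²) + s) - 20 = s*(2*s² + s) - 20 = s*(s + 2*s²) - 20 = -20 + s*(s + 2*s²))
R = -1119
m(S) - R = (-20 + (-11)² + 2*(-11)³) - 1*(-1119) = (-20 + 121 + 2*(-1331)) + 1119 = (-20 + 121 - 2662) + 1119 = -2561 + 1119 = -1442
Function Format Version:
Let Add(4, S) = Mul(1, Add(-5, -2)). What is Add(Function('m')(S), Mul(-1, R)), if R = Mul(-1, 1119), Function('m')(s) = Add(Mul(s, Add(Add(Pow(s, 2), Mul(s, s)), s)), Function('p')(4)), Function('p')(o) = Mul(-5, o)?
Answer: -1442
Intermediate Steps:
S = -11 (S = Add(-4, Mul(1, Add(-5, -2))) = Add(-4, Mul(1, -7)) = Add(-4, -7) = -11)
Function('m')(s) = Add(-20, Mul(s, Add(s, Mul(2, Pow(s, 2))))) (Function('m')(s) = Add(Mul(s, Add(Add(Pow(s, 2), Mul(s, s)), s)), Mul(-5, 4)) = Add(Mul(s, Add(Add(Pow(s, 2), Pow(s, 2)), s)), -20) = Add(Mul(s, Add(Mul(2, Pow(s, 2)), s)), -20) = Add(Mul(s, Add(s, Mul(2, Pow(s, 2)))), -20) = Add(-20, Mul(s, Add(s, Mul(2, Pow(s, 2))))))
R = -1119
Add(Function('m')(S), Mul(-1, R)) = Add(Add(-20, Pow(-11, 2), Mul(2, Pow(-11, 3))), Mul(-1, -1119)) = Add(Add(-20, 121, Mul(2, -1331)), 1119) = Add(Add(-20, 121, -2662), 1119) = Add(-2561, 1119) = -1442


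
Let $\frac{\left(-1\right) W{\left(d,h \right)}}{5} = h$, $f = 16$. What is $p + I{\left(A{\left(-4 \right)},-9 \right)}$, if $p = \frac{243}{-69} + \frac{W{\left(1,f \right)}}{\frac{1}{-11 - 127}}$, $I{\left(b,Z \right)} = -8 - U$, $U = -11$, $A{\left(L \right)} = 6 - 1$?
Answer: $\frac{253908}{23} \approx 11039.0$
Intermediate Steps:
$W{\left(d,h \right)} = - 5 h$
$A{\left(L \right)} = 5$
$I{\left(b,Z \right)} = 3$ ($I{\left(b,Z \right)} = -8 - -11 = -8 + 11 = 3$)
$p = \frac{253839}{23}$ ($p = \frac{243}{-69} + \frac{\left(-5\right) 16}{\frac{1}{-11 - 127}} = 243 \left(- \frac{1}{69}\right) - \frac{80}{\frac{1}{-138}} = - \frac{81}{23} - \frac{80}{- \frac{1}{138}} = - \frac{81}{23} - -11040 = - \frac{81}{23} + 11040 = \frac{253839}{23} \approx 11036.0$)
$p + I{\left(A{\left(-4 \right)},-9 \right)} = \frac{253839}{23} + 3 = \frac{253908}{23}$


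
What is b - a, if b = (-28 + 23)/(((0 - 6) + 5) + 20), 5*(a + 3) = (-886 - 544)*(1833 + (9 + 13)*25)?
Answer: 12949274/19 ≈ 6.8154e+5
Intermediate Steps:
a = -681541 (a = -3 + ((-886 - 544)*(1833 + (9 + 13)*25))/5 = -3 + (-1430*(1833 + 22*25))/5 = -3 + (-1430*(1833 + 550))/5 = -3 + (-1430*2383)/5 = -3 + (⅕)*(-3407690) = -3 - 681538 = -681541)
b = -5/19 (b = -5/((-6 + 5) + 20) = -5/(-1 + 20) = -5/19 ≈ -0.26316)
b - a = -5/19 - 1*(-681541) = -5/19 + 681541 = 12949274/19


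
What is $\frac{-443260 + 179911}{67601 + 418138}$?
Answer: $- \frac{29261}{53971} \approx -0.54216$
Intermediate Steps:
$\frac{-443260 + 179911}{67601 + 418138} = - \frac{263349}{485739} = \left(-263349\right) \frac{1}{485739} = - \frac{29261}{53971}$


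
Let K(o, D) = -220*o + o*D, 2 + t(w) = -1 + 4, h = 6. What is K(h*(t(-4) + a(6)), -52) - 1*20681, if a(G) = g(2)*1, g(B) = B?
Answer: -25577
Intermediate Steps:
t(w) = 1 (t(w) = -2 + (-1 + 4) = -2 + 3 = 1)
a(G) = 2 (a(G) = 2*1 = 2)
K(o, D) = -220*o + D*o
K(h*(t(-4) + a(6)), -52) - 1*20681 = (6*(1 + 2))*(-220 - 52) - 1*20681 = (6*3)*(-272) - 20681 = 18*(-272) - 20681 = -4896 - 20681 = -25577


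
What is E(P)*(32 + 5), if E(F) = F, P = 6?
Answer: 222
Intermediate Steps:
E(P)*(32 + 5) = 6*(32 + 5) = 6*37 = 222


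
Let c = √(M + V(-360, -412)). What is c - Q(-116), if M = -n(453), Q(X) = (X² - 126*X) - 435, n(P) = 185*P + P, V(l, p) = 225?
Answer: -27637 + 3*I*√9337 ≈ -27637.0 + 289.88*I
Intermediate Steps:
n(P) = 186*P
Q(X) = -435 + X² - 126*X
M = -84258 (M = -186*453 = -1*84258 = -84258)
c = 3*I*√9337 (c = √(-84258 + 225) = √(-84033) = 3*I*√9337 ≈ 289.88*I)
c - Q(-116) = 3*I*√9337 - (-435 + (-116)² - 126*(-116)) = 3*I*√9337 - (-435 + 13456 + 14616) = 3*I*√9337 - 1*27637 = 3*I*√9337 - 27637 = -27637 + 3*I*√9337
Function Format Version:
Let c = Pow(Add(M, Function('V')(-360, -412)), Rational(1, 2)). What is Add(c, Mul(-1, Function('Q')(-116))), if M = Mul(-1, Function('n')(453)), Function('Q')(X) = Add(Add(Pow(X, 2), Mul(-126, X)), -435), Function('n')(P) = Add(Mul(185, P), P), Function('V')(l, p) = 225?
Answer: Add(-27637, Mul(3, I, Pow(9337, Rational(1, 2)))) ≈ Add(-27637., Mul(289.88, I))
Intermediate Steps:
Function('n')(P) = Mul(186, P)
Function('Q')(X) = Add(-435, Pow(X, 2), Mul(-126, X))
M = -84258 (M = Mul(-1, Mul(186, 453)) = Mul(-1, 84258) = -84258)
c = Mul(3, I, Pow(9337, Rational(1, 2))) (c = Pow(Add(-84258, 225), Rational(1, 2)) = Pow(-84033, Rational(1, 2)) = Mul(3, I, Pow(9337, Rational(1, 2))) ≈ Mul(289.88, I))
Add(c, Mul(-1, Function('Q')(-116))) = Add(Mul(3, I, Pow(9337, Rational(1, 2))), Mul(-1, Add(-435, Pow(-116, 2), Mul(-126, -116)))) = Add(Mul(3, I, Pow(9337, Rational(1, 2))), Mul(-1, Add(-435, 13456, 14616))) = Add(Mul(3, I, Pow(9337, Rational(1, 2))), Mul(-1, 27637)) = Add(Mul(3, I, Pow(9337, Rational(1, 2))), -27637) = Add(-27637, Mul(3, I, Pow(9337, Rational(1, 2))))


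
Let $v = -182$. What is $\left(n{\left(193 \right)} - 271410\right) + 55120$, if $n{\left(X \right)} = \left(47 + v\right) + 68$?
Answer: $-216357$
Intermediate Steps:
$n{\left(X \right)} = -67$ ($n{\left(X \right)} = \left(47 - 182\right) + 68 = -135 + 68 = -67$)
$\left(n{\left(193 \right)} - 271410\right) + 55120 = \left(-67 - 271410\right) + 55120 = -271477 + 55120 = -216357$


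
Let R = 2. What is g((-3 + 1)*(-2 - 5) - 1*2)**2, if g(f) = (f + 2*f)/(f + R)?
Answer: 324/49 ≈ 6.6122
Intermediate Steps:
g(f) = 3*f/(2 + f) (g(f) = (f + 2*f)/(f + 2) = (3*f)/(2 + f) = 3*f/(2 + f))
g((-3 + 1)*(-2 - 5) - 1*2)**2 = (3*((-3 + 1)*(-2 - 5) - 1*2)/(2 + ((-3 + 1)*(-2 - 5) - 1*2)))**2 = (3*(-2*(-7) - 2)/(2 + (-2*(-7) - 2)))**2 = (3*(14 - 2)/(2 + (14 - 2)))**2 = (3*12/(2 + 12))**2 = (3*12/14)**2 = (3*12*(1/14))**2 = (18/7)**2 = 324/49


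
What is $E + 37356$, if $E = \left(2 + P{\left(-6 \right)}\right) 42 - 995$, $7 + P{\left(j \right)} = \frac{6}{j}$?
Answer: $36109$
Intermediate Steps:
$P{\left(j \right)} = -7 + \frac{6}{j}$
$E = -1247$ ($E = \left(2 - \left(7 - \frac{6}{-6}\right)\right) 42 - 995 = \left(2 + \left(-7 + 6 \left(- \frac{1}{6}\right)\right)\right) 42 - 995 = \left(2 - 8\right) 42 - 995 = \left(-6\right) 42 - 995 = -252 - 995 = -1247$)
$E + 37356 = -1247 + 37356 = 36109$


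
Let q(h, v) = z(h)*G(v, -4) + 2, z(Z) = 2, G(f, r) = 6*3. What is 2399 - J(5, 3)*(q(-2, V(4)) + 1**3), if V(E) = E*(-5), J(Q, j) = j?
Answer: 2282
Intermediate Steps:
G(f, r) = 18
V(E) = -5*E
q(h, v) = 38 (q(h, v) = 2*18 + 2 = 36 + 2 = 38)
2399 - J(5, 3)*(q(-2, V(4)) + 1**3) = 2399 - 3*(38 + 1**3) = 2399 - 3*(38 + 1) = 2399 - 3*39 = 2399 - 1*117 = 2399 - 117 = 2282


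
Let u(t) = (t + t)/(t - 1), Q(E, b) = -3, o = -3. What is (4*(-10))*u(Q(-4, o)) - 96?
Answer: -156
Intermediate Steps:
u(t) = 2*t/(-1 + t) (u(t) = (2*t)/(-1 + t) = 2*t/(-1 + t))
(4*(-10))*u(Q(-4, o)) - 96 = (4*(-10))*(2*(-3)/(-1 - 3)) - 96 = -80*(-3)/(-4) - 96 = -80*(-3)*(-1)/4 - 96 = -40*3/2 - 96 = -60 - 96 = -156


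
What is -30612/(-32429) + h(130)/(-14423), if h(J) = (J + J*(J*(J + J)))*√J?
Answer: 30612/32429 - 4394130*√130/14423 ≈ -3472.7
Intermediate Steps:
h(J) = √J*(J + 2*J³) (h(J) = (J + J*(J*(2*J)))*√J = (J + J*(2*J²))*√J = (J + 2*J³)*√J = √J*(J + 2*J³))
-30612/(-32429) + h(130)/(-14423) = -30612/(-32429) + (130^(3/2)*(1 + 2*130²))/(-14423) = -30612*(-1/32429) + ((130*√130)*(1 + 2*16900))*(-1/14423) = 30612/32429 + ((130*√130)*(1 + 33800))*(-1/14423) = 30612/32429 + ((130*√130)*33801)*(-1/14423) = 30612/32429 + (4394130*√130)*(-1/14423) = 30612/32429 - 4394130*√130/14423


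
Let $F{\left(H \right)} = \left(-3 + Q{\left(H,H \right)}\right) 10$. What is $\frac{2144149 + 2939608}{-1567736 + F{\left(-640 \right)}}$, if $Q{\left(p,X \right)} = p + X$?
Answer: $- \frac{5083757}{1580566} \approx -3.2164$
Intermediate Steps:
$Q{\left(p,X \right)} = X + p$
$F{\left(H \right)} = -30 + 20 H$ ($F{\left(H \right)} = \left(-3 + \left(H + H\right)\right) 10 = \left(-3 + 2 H\right) 10 = -30 + 20 H$)
$\frac{2144149 + 2939608}{-1567736 + F{\left(-640 \right)}} = \frac{2144149 + 2939608}{-1567736 + \left(-30 + 20 \left(-640\right)\right)} = \frac{5083757}{-1567736 - 12830} = \frac{5083757}{-1580566} = 5083757 \left(- \frac{1}{1580566}\right) = - \frac{5083757}{1580566}$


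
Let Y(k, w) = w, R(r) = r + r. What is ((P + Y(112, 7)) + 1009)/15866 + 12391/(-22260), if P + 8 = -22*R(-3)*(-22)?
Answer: -119400283/176588580 ≈ -0.67615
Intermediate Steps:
R(r) = 2*r
P = -2912 (P = -8 - 44*(-3)*(-22) = -8 - 22*(-6)*(-22) = -8 + 132*(-22) = -8 - 2904 = -2912)
((P + Y(112, 7)) + 1009)/15866 + 12391/(-22260) = ((-2912 + 7) + 1009)/15866 + 12391/(-22260) = (-2905 + 1009)*(1/15866) + 12391*(-1/22260) = -1896*1/15866 - 12391/22260 = -948/7933 - 12391/22260 = -119400283/176588580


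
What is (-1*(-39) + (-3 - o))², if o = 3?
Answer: 1089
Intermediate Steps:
(-1*(-39) + (-3 - o))² = (-1*(-39) + (-3 - 1*3))² = (39 + (-3 - 3))² = (39 - 6)² = 33² = 1089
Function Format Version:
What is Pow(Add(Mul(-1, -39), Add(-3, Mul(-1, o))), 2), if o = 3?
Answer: 1089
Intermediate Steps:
Pow(Add(Mul(-1, -39), Add(-3, Mul(-1, o))), 2) = Pow(Add(Mul(-1, -39), Add(-3, Mul(-1, 3))), 2) = Pow(Add(39, Add(-3, -3)), 2) = Pow(Add(39, -6), 2) = Pow(33, 2) = 1089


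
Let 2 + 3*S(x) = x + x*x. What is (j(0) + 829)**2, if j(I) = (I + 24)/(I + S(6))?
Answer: 17255716/25 ≈ 6.9023e+5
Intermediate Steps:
S(x) = -2/3 + x/3 + x**2/3 (S(x) = -2/3 + (x + x*x)/3 = -2/3 + (x + x**2)/3 = -2/3 + (x/3 + x**2/3) = -2/3 + x/3 + x**2/3)
j(I) = (24 + I)/(40/3 + I) (j(I) = (I + 24)/(I + (-2/3 + (1/3)*6 + (1/3)*6**2)) = (24 + I)/(I + (-2/3 + 2 + (1/3)*36)) = (24 + I)/(I + (-2/3 + 2 + 12)) = (24 + I)/(I + 40/3) = (24 + I)/(40/3 + I))
(j(0) + 829)**2 = (3*(24 + 0)/(40 + 3*0) + 829)**2 = (3*24/(40 + 0) + 829)**2 = (3*24/40 + 829)**2 = (3*(1/40)*24 + 829)**2 = (9/5 + 829)**2 = (4154/5)**2 = 17255716/25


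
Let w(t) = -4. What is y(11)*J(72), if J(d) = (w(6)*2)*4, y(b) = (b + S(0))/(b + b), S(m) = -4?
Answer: -112/11 ≈ -10.182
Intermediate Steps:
y(b) = (-4 + b)/(2*b) (y(b) = (b - 4)/(b + b) = (-4 + b)/((2*b)) = (-4 + b)*(1/(2*b)) = (-4 + b)/(2*b))
J(d) = -32 (J(d) = -4*2*4 = -8*4 = -32)
y(11)*J(72) = ((1/2)*(-4 + 11)/11)*(-32) = ((1/2)*(1/11)*7)*(-32) = (7/22)*(-32) = -112/11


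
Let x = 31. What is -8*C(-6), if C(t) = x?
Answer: -248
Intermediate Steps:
C(t) = 31
-8*C(-6) = -8*31 = -248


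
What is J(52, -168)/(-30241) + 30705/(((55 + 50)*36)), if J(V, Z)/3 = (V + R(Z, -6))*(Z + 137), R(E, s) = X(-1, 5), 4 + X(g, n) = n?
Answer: 63145435/7620732 ≈ 8.2860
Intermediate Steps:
X(g, n) = -4 + n
R(E, s) = 1 (R(E, s) = -4 + 5 = 1)
J(V, Z) = 3*(1 + V)*(137 + Z) (J(V, Z) = 3*((V + 1)*(Z + 137)) = 3*((1 + V)*(137 + Z)) = 3*(1 + V)*(137 + Z))
J(52, -168)/(-30241) + 30705/(((55 + 50)*36)) = (411 + 3*(-168) + 411*52 + 3*52*(-168))/(-30241) + 30705/(((55 + 50)*36)) = (411 - 504 + 21372 - 26208)*(-1/30241) + 30705/((105*36)) = -4929*(-1/30241) + 30705/3780 = 4929/30241 + 30705*(1/3780) = 4929/30241 + 2047/252 = 63145435/7620732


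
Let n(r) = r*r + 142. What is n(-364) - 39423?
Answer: 93215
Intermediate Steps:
n(r) = 142 + r**2 (n(r) = r**2 + 142 = 142 + r**2)
n(-364) - 39423 = (142 + (-364)**2) - 39423 = (142 + 132496) - 39423 = 132638 - 39423 = 93215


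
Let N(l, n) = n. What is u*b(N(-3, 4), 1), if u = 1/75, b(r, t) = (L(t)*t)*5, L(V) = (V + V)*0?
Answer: 0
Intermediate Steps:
L(V) = 0 (L(V) = (2*V)*0 = 0)
b(r, t) = 0 (b(r, t) = (0*t)*5 = 0*5 = 0)
u = 1/75 ≈ 0.013333
u*b(N(-3, 4), 1) = (1/75)*0 = 0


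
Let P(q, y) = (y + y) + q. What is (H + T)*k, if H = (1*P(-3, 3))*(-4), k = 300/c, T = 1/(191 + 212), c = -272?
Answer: 362625/27404 ≈ 13.233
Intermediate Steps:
T = 1/403 ≈ 0.0024814
k = -75/68 (k = 300/(-272) = 300*(-1/272) = -75/68 ≈ -1.1029)
P(q, y) = q + 2*y (P(q, y) = 2*y + q = q + 2*y)
H = -12 (H = (1*(-3 + 2*3))*(-4) = (1*(-3 + 6))*(-4) = (1*3)*(-4) = 3*(-4) = -12)
(H + T)*k = (-12 + 1/403)*(-75/68) = -4835/403*(-75/68) = 362625/27404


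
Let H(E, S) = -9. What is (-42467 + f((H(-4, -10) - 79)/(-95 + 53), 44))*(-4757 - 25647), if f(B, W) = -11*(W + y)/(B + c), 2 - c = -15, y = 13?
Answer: 518158163336/401 ≈ 1.2922e+9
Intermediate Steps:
c = 17 (c = 2 - 1*(-15) = 2 + 15 = 17)
f(B, W) = -11*(13 + W)/(17 + B) (f(B, W) = -11*(W + 13)/(B + 17) = -11*(13 + W)/(17 + B))
(-42467 + f((H(-4, -10) - 79)/(-95 + 53), 44))*(-4757 - 25647) = (-42467 + 11*(-13 - 1*44)/(17 + (-9 - 79)/(-95 + 53)))*(-4757 - 25647) = (-42467 + 11*(-13 - 44)/(17 - 88/(-42)))*(-30404) = (-42467 + 11*(-57)/(17 - 88*(-1/42)))*(-30404) = (-42467 + 11*(-57)/(17 + 44/21))*(-30404) = (-42467 + 11*(-57)/(401/21))*(-30404) = (-42467 + 11*(21/401)*(-57))*(-30404) = (-42467 - 13167/401)*(-30404) = -17042434/401*(-30404) = 518158163336/401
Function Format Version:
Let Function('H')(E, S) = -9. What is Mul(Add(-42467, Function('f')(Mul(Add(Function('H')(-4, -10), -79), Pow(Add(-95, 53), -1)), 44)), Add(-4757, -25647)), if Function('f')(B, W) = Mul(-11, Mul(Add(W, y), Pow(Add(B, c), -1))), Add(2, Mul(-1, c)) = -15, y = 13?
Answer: Rational(518158163336, 401) ≈ 1.2922e+9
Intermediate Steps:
c = 17 (c = Add(2, Mul(-1, -15)) = Add(2, 15) = 17)
Function('f')(B, W) = Mul(-11, Pow(Add(17, B), -1), Add(13, W)) (Function('f')(B, W) = Mul(-11, Mul(Add(W, 13), Pow(Add(B, 17), -1))) = Mul(-11, Mul(Add(13, W), Pow(Add(17, B), -1))) = Mul(-11, Mul(Pow(Add(17, B), -1), Add(13, W))) = Mul(-11, Pow(Add(17, B), -1), Add(13, W)))
Mul(Add(-42467, Function('f')(Mul(Add(Function('H')(-4, -10), -79), Pow(Add(-95, 53), -1)), 44)), Add(-4757, -25647)) = Mul(Add(-42467, Mul(11, Pow(Add(17, Mul(Add(-9, -79), Pow(Add(-95, 53), -1))), -1), Add(-13, Mul(-1, 44)))), Add(-4757, -25647)) = Mul(Add(-42467, Mul(11, Pow(Add(17, Mul(-88, Pow(-42, -1))), -1), Add(-13, -44))), -30404) = Mul(Add(-42467, Mul(11, Pow(Add(17, Mul(-88, Rational(-1, 42))), -1), -57)), -30404) = Mul(Add(-42467, Mul(11, Pow(Add(17, Rational(44, 21)), -1), -57)), -30404) = Mul(Add(-42467, Mul(11, Pow(Rational(401, 21), -1), -57)), -30404) = Mul(Add(-42467, Mul(11, Rational(21, 401), -57)), -30404) = Mul(Add(-42467, Rational(-13167, 401)), -30404) = Mul(Rational(-17042434, 401), -30404) = Rational(518158163336, 401)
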